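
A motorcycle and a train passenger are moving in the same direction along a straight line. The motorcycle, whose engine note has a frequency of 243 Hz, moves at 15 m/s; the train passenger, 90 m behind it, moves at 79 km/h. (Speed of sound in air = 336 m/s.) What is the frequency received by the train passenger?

248 Hz

79 km/h = 21.94 m/s.
The train passenger is behind, so the motorcycle is moving away from it while the train passenger is moving toward the motorcycle.
With source receding and observer approaching, f' = f · (v + v_o)/(v + v_s).
f' = 243 × (336 + 21.94)/(336 + 15) = 243 × 357.94/351 ≈ 248 Hz.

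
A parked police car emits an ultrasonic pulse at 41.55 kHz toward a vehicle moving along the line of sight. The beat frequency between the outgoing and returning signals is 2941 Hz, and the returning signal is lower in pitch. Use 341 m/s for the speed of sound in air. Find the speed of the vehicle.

12.5 m/s

Double Doppler shift off a moving reflector: f₂ = f₀ · (v + u)/(v − u) (u > 0 toward emitter).
Returning signal is lower, so f₂ = f₀ − Δf = 41550 − 2941 = 38609 Hz.
Rearranging, u = v · (f₂ − f₀)/(f₂ + f₀) = 341 × -2941/80159 ≈ -12.5 m/s.
So the vehicle is moving at 12.5 m/s away from the emitter.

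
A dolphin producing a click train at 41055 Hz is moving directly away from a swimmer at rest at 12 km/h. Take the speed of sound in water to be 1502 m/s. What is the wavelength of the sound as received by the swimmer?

12 km/h = 3.333 m/s.
With the source moving away from a stationary observer, f' = f · v/(v + v_s).
f' = 41055 × 1502/(1502 + 3.333) ≈ 40964 Hz.
λ' = v/f' = 1502/40964.1 ≈ 3.7 cm.

3.7 cm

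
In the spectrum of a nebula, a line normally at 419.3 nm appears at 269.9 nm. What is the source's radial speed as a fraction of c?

λ'/λ₀ = 0.6437 < 1 (blueshift), so the source is approaching.
λ'/λ₀ = √((1 − β)/(1 + β)) for an approaching source ⇒ β = (1 − r²)/(1 + r²) with r = λ'/λ₀.
β = (1 − 0.4143)/(1 + 0.4143) ≈ 0.414.

0.414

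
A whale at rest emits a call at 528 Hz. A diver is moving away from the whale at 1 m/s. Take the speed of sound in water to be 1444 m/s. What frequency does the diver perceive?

Only the observer moves, away from the source, so f' = f · (v − v_o)/v.
f' = 528 × (1444 − 1)/1444 = 528 × 1443/1444 ≈ 528 Hz.

528 Hz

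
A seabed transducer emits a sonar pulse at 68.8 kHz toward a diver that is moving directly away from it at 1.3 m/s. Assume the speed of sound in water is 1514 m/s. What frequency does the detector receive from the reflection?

At the diver (a moving observer), f₁ = f₀ · (v − u)/v = 68.8 × 1512.7/1514 ≈ 68.7 kHz.
On reflection it acts as a source moving away from the stationary detector: f₂ = f₁ · v/(v + u) = 68.7 × 1514/1515.3 ≈ 68.7 kHz.
Equivalently f₂ = f₀ · (v − u)/(v + u).

68.7 kHz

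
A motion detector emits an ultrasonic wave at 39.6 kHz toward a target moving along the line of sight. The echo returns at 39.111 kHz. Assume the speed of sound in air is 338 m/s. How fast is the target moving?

Double Doppler shift off a moving reflector: f₂ = f₀ · (v + u)/(v − u) (u > 0 toward emitter).
Rearranging, u = v · (f₂ − f₀)/(f₂ + f₀) = 338 × -0.489/78.711 ≈ -2.10 m/s.
So the target is moving at 2.10 m/s away from the emitter.

2.10 m/s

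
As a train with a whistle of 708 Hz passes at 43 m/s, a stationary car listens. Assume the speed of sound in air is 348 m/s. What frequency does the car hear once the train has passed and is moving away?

Receding: f₂ = f · v/(v + v_s) = 708 × 348/391 ≈ 630 Hz.

630 Hz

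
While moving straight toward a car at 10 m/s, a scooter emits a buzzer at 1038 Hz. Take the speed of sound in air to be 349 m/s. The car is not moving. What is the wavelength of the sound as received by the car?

Moving source, stationary observer: f' = f · v/(v − v_s) since the source is approaching.
f' = 1038 × 349/(349 − 10) ≈ 1069 Hz.
λ' = v/f' = 349/1068.62 ≈ 32.7 cm.

32.7 cm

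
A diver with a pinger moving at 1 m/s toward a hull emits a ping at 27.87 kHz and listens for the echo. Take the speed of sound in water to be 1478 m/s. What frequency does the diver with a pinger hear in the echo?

The hull receives the sound from a moving source: f₁ = f₀ · v/(v − v_e) = 27.87 × 1478/1477 ≈ 27.9 kHz.
On the return leg the diver with a pinger is a moving observer: f₂ = f₁ · (v + v_e)/v = 27.9 × 1479/1478 ≈ 27.9 kHz.

27.9 kHz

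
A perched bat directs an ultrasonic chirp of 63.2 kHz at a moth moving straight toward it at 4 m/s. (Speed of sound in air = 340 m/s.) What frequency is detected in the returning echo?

64.7 kHz

At the moth (a moving observer), f₁ = f₀ · (v + u)/v = 63.2 × 344/340 ≈ 63.9 kHz.
The reflection then acts as a moving source: f₂ = f₁ · v/(v − u) ≈ 64.7 kHz.
Equivalently f₂ = f₀ · (v + u)/(v − u).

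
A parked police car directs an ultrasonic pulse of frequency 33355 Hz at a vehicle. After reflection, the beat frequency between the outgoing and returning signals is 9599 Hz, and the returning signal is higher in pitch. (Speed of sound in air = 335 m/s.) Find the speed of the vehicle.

Double Doppler shift off a moving reflector: f₂ = f₀ · (v + u)/(v − u) (u > 0 toward emitter).
Returning signal is higher, so f₂ = f₀ + Δf = 33355 + 9599 = 42954 Hz.
Rearranging, u = v · (f₂ − f₀)/(f₂ + f₀) = 335 × 9599/76309 ≈ 42 m/s.
So the vehicle is moving at 42 m/s toward the emitter.

42 m/s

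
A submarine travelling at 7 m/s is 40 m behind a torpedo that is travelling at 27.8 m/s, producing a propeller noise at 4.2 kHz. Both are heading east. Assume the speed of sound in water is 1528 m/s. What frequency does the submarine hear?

4.14 kHz

The submarine is behind, so the torpedo is moving away from it while the submarine is moving toward the torpedo.
Both move, so f' = f · (v + v_o)/(v + v_s).
f' = 4.2 × (1528 + 7)/(1528 + 27.8) = 4.2 × 1535/1555.8 ≈ 4.14 kHz.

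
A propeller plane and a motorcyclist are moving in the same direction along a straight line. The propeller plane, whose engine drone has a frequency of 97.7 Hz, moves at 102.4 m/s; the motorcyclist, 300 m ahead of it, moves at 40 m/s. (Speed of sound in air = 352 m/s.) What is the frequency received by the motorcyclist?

The motorcyclist is ahead, so the propeller plane is moving toward it while the motorcyclist is moving away from the propeller plane.
Both move, so f' = f · (v − v_o)/(v − v_s).
f' = 97.7 × (352 − 40)/(352 − 102.4) = 97.7 × 312/249.6 ≈ 122 Hz.

122 Hz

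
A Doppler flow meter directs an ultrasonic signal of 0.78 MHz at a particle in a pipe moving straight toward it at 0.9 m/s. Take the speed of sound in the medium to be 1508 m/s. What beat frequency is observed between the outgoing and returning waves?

At the particle in a pipe (a moving observer), f₁ = f₀ · (v + u)/v = 0.78 × 1508.9/1508 ≈ 0.780466 MHz.
On reflection it acts as a source moving toward the stationary detector: f₂ = f₁ · v/(v − u) = 0.780466 × 1508/1507.1 ≈ 0.780932 MHz.
Beat frequency (with f₀ = 780000 Hz): |f₂ − f₀| = 2u·f₀/(v − u) = 2 × 0.9 × 780000/1507.1 ≈ 932 Hz.

932 Hz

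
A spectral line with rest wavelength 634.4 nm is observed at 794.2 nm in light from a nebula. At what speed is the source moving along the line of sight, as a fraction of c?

0.221c

λ'/λ₀ = 1.2519 > 1 (redshift), so the source is receding.
λ'/λ₀ = √((1 + β)/(1 − β)) for a receding source ⇒ β = (r² − 1)/(r² + 1) with r = λ'/λ₀.
β = (1.5672 − 1)/(1.5672 + 1) ≈ 0.221.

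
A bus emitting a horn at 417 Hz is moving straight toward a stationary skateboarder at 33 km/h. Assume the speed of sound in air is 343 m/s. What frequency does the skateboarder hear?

33 km/h = 9.167 m/s.
Only the source moves, toward the listener, so f' = f · v/(v − v_s).
f' = 417 × 343/(343 − 9.167) = 417 × 343/333.8 ≈ 428 Hz.

428 Hz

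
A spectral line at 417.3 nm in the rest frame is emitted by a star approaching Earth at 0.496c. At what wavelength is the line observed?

242.2 nm

Relativistic Doppler for wavelength: λ' = λ₀ · √((1 − β)/(1 + β)).
λ' = 417.3 × √(0.5040/1.4960) = 417.3 × 0.58043 ≈ 242.2 nm.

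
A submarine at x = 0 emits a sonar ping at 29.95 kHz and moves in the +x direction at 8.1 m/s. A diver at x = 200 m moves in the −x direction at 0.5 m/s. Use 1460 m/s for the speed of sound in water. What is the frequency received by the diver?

The observer lies on the +x side, so the source is heading toward the observer and the observer is heading toward the source.
With source approaching and observer approaching, f' = f · (v + v_o)/(v − v_s).
f' = 29.95 × (1460 + 0.5)/(1460 − 8.1) = 29.95 × 1460.5/1451.9 ≈ 30.1 kHz.

30.1 kHz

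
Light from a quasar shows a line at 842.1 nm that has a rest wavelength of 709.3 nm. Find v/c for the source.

0.170

λ'/λ₀ = 1.1872 > 1 (redshift), so the source is receding.
λ'/λ₀ = √((1 + β)/(1 − β)) for a receding source ⇒ β = (r² − 1)/(r² + 1) with r = λ'/λ₀.
β = (1.4095 − 1)/(1.4095 + 1) ≈ 0.170.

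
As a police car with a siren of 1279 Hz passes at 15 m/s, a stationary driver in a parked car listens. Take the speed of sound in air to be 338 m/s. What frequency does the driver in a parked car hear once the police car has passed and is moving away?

Receding: f₂ = f · v/(v + v_s) = 1279 × 338/353 ≈ 1225 Hz.

1225 Hz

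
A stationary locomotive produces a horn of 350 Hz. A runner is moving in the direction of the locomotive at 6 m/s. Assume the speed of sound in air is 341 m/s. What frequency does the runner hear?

356 Hz

Only the observer moves, toward the source, so f' = f · (v + v_o)/v.
f' = 350 × (341 + 6)/341 = 350 × 347/341 ≈ 356 Hz.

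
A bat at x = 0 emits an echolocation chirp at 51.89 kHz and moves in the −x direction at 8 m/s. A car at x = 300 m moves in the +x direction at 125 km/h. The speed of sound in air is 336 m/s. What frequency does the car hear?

45.4 kHz

125 km/h = 34.72 m/s.
The observer lies on the +x side, so the source is heading away from the observer and the observer is heading away from the source.
Both move, so f' = f · (v − v_o)/(v + v_s).
f' = 51.89 × (336 − 34.72)/(336 + 8) = 51.89 × 301.28/344 ≈ 45.4 kHz.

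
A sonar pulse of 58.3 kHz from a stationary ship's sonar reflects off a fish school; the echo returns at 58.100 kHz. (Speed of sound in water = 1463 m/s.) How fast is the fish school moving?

2.51 m/s

Double Doppler shift off a moving reflector: f₂ = f₀ · (v + u)/(v − u) (u > 0 toward emitter).
Rearranging, u = v · (f₂ − f₀)/(f₂ + f₀) = 1463 × -0.200/116.400 ≈ -2.51 m/s.
So the fish school is moving at 2.51 m/s away from the emitter.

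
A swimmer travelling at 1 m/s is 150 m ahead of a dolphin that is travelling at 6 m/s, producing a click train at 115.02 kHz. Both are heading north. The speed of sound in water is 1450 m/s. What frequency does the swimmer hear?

115.4 kHz

The swimmer is ahead, so the dolphin is moving toward it while the swimmer is moving away from the dolphin.
With source approaching and observer receding, f' = f · (v − v_o)/(v − v_s).
f' = 115.02 × (1450 − 1)/(1450 − 6) = 115.02 × 1449/1444 ≈ 115.4 kHz.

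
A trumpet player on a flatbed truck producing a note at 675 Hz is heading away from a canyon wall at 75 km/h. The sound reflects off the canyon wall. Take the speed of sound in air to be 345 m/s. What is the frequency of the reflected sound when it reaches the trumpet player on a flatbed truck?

598 Hz

75 km/h = 20.83 m/s.
The canyon wall receives the sound from a moving source: f₁ = f₀ · v/(v + v_e) = 675 × 345/365.83 ≈ 637 Hz.
On the return leg the trumpet player on a flatbed truck is a moving observer: f₂ = f₁ · (v − v_e)/v = 637 × 324.17/345 ≈ 598 Hz.
Equivalently f₂ = f₀ · (v − v_e)/(v + v_e).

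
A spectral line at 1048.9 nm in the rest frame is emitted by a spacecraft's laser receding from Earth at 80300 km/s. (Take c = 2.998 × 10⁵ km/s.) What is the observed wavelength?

1380.3 nm

β = v/c = 80300/299800 = 0.2678.
Relativistic Doppler for wavelength: λ' = λ₀ · √((1 + β)/(1 − β)).
λ' = 1048.9 × √(1.2678/0.7322) = 1048.9 × 1.31593 ≈ 1380.3 nm.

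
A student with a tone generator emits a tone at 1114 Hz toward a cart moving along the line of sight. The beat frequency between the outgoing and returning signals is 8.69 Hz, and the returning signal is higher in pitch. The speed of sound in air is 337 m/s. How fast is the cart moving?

Double Doppler shift off a moving reflector: f₂ = f₀ · (v + u)/(v − u) (u > 0 toward emitter).
Returning signal is higher, so f₂ = f₀ + Δf = 1114 + 8.69 = 1122.69 Hz.
Rearranging, u = v · (f₂ − f₀)/(f₂ + f₀) = 337 × 8.69/2236.69 ≈ 1.31 m/s.
So the cart is moving at 1.31 m/s toward the emitter.

1.31 m/s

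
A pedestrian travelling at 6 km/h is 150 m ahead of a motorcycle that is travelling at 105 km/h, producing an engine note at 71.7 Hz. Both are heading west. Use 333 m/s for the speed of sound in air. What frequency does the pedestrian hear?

78 Hz

105 km/h = 29.17 m/s; 6 km/h = 1.667 m/s.
The pedestrian is ahead, so the motorcycle is moving toward it while the pedestrian is moving away from the motorcycle.
Both move, so f' = f · (v − v_o)/(v − v_s).
f' = 71.7 × (333 − 1.667)/(333 − 29.17) = 71.7 × 331.33/303.83 ≈ 78 Hz.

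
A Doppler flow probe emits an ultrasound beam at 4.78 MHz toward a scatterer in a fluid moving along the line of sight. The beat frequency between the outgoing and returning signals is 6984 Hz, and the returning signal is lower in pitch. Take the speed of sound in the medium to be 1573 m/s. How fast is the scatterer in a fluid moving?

Double Doppler shift off a moving reflector: f₂ = f₀ · (v + u)/(v − u) (u > 0 toward emitter).
Returning signal is lower, so f₂ = f₀ − Δf = 4780000 − 6984 = 4773016 Hz.
Rearranging, u = v · (f₂ − f₀)/(f₂ + f₀) = 1573 × -6984/9553016 ≈ -1.15 m/s.
So the scatterer in a fluid is moving at 1.15 m/s away from the emitter.

1.15 m/s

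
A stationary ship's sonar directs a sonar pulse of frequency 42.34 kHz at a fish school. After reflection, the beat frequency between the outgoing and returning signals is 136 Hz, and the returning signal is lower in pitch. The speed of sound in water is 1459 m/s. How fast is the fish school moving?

Double Doppler shift off a moving reflector: f₂ = f₀ · (v + u)/(v − u) (u > 0 toward emitter).
Returning signal is lower, so f₂ = f₀ − Δf = 42340 − 136 = 42204 Hz.
Rearranging, u = v · (f₂ − f₀)/(f₂ + f₀) = 1459 × -136/84544 ≈ -2.35 m/s.
So the fish school is moving at 2.35 m/s away from the emitter.

2.35 m/s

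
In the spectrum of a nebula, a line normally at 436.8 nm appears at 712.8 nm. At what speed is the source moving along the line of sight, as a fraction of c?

λ'/λ₀ = 1.6319 > 1 (redshift), so the source is receding.
λ'/λ₀ = √((1 + β)/(1 − β)) for a receding source ⇒ β = (r² − 1)/(r² + 1) with r = λ'/λ₀.
β = (2.6630 − 1)/(2.6630 + 1) ≈ 0.454.

0.454c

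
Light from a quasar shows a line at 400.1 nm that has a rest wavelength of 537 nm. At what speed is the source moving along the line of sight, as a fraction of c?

λ'/λ₀ = 0.7451 < 1 (blueshift), so the source is approaching.
λ'/λ₀ = √((1 − β)/(1 + β)) for an approaching source ⇒ β = (1 − r²)/(1 + r²) with r = λ'/λ₀.
β = (1 − 0.5551)/(1 + 0.5551) ≈ 0.286.

0.286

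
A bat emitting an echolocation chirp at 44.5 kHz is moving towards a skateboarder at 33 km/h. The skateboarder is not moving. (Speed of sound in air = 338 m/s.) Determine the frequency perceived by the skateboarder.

33 km/h = 9.167 m/s.
Moving source, stationary observer: f' = f · v/(v − v_s) since the source is approaching.
f' = 44.5 × 338/(338 − 9.167) = 44.5 × 338/328.8 ≈ 45.7 kHz.

45.7 kHz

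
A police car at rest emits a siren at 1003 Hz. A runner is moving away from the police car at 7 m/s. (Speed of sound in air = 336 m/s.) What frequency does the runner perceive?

982 Hz

Only the observer moves, away from the source, so f' = f · (v − v_o)/v.
f' = 1003 × (336 − 7)/336 = 1003 × 329/336 ≈ 982 Hz.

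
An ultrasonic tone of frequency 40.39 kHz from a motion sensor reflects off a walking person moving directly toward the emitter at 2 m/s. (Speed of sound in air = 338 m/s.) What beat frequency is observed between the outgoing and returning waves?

481 Hz

At the walking person (a moving observer), f₁ = f₀ · (v + u)/v = 40.39 × 340/338 ≈ 40.629 kHz.
On reflection it acts as a source moving toward the stationary detector: f₂ = f₁ · v/(v − u) = 40.629 × 338/336 ≈ 40.871 kHz.
Equivalently f₂ = f₀ · (v + u)/(v − u).
Beat frequency (with f₀ = 40390 Hz): |f₂ − f₀| = 2u·f₀/(v − u) = 2 × 2 × 40390/336 ≈ 481 Hz.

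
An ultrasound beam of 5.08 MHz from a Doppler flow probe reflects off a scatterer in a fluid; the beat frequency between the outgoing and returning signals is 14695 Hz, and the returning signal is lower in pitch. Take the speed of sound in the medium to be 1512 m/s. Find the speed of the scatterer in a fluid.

2.19 m/s

Double Doppler shift off a moving reflector: f₂ = f₀ · (v + u)/(v − u) (u > 0 toward emitter).
Returning signal is lower, so f₂ = f₀ − Δf = 5080000 − 14695 = 5065305 Hz.
Rearranging, u = v · (f₂ − f₀)/(f₂ + f₀) = 1512 × -14695/10145305 ≈ -2.19 m/s.
So the scatterer in a fluid is moving at 2.19 m/s away from the emitter.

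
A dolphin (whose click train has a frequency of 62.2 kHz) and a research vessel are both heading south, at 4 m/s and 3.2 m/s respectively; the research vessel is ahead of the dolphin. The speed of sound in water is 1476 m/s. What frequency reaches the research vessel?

62.2 kHz

The research vessel is ahead, so the dolphin is moving toward it while the research vessel is moving away from the dolphin.
General Doppler shift: f' = f · (v − v_o)/(v − v_s).
f' = 62.2 × (1476 − 3.2)/(1476 − 4) = 62.2 × 1472.8/1472 ≈ 62.2 kHz.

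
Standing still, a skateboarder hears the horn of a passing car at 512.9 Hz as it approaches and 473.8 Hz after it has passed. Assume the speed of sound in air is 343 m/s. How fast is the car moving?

f₁/f₂ = (v + v_s)/(v − v_s), so v_s = v · (f₁ − f₂)/(f₁ + f₂).
v_s = 343 × (512.9 − 473.8)/(512.9 + 473.8) = 343 × 39.1/986.7 ≈ 13.6 m/s.

13.6 m/s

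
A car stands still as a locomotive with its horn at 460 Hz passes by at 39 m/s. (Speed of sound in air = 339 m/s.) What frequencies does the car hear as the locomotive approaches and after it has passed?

520 Hz approaching; 413 Hz receding

Approaching: f₁ = f · v/(v − v_s) = 460 × 339/300 ≈ 520 Hz.
Receding: f₂ = f · v/(v + v_s) = 460 × 339/378 ≈ 413 Hz.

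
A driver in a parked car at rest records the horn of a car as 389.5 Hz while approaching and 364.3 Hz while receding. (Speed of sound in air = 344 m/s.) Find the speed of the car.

11.5 m/s

f₁/f₂ = (v + v_s)/(v − v_s), so v_s = v · (f₁ − f₂)/(f₁ + f₂).
v_s = 344 × (389.5 − 364.3)/(389.5 + 364.3) = 344 × 25.2/753.8 ≈ 11.5 m/s.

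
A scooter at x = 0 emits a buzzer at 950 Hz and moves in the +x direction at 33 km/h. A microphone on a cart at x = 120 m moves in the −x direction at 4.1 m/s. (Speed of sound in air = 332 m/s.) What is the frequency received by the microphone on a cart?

33 km/h = 9.167 m/s.
The observer lies on the +x side, so the source is heading toward the observer and the observer is heading toward the source.
General Doppler shift: f' = f · (v + v_o)/(v − v_s).
f' = 950 × (332 + 4.1)/(332 − 9.167) = 950 × 336.1/322.83 ≈ 989 Hz.

989 Hz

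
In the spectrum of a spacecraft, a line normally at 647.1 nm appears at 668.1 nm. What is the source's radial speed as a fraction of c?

0.032

λ'/λ₀ = 1.0325 > 1 (redshift), so the source is receding.
λ'/λ₀ = √((1 + β)/(1 − β)) for a receding source ⇒ β = (r² − 1)/(r² + 1) with r = λ'/λ₀.
β = (1.0660 − 1)/(1.0660 + 1) ≈ 0.032.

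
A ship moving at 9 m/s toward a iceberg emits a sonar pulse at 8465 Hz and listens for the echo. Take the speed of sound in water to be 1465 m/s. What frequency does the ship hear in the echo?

The iceberg receives the sound from a moving source: f₁ = f₀ · v/(v − v_e) = 8465 × 1465/1456 ≈ 8517 Hz.
On the return leg the ship is a moving observer: f₂ = f₁ · (v + v_e)/v = 8517 × 1474/1465 ≈ 8570 Hz.

8570 Hz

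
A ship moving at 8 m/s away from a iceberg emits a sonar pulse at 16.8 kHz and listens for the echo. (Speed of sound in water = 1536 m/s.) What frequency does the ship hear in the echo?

The iceberg receives the sound from a moving source: f₁ = f₀ · v/(v + v_e) = 16.8 × 1536/1544 ≈ 16.71 kHz.
On the return leg the ship is a moving observer: f₂ = f₁ · (v − v_e)/v = 16.71 × 1528/1536 ≈ 16.63 kHz.

16.63 kHz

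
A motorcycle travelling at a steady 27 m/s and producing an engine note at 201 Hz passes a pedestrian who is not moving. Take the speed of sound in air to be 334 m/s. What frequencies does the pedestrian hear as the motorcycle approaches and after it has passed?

Approaching: f₁ = f · v/(v − v_s) = 201 × 334/307 ≈ 219 Hz.
Receding: f₂ = f · v/(v + v_s) = 201 × 334/361 ≈ 186 Hz.

219 Hz approaching; 186 Hz receding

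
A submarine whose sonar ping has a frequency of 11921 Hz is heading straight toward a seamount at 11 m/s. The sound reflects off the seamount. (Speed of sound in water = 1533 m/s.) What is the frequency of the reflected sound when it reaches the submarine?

The seamount receives the sound from a moving source: f₁ = f₀ · v/(v − v_e) = 11921 × 1533/1522 ≈ 12007 Hz.
On the return leg the submarine is a moving observer: f₂ = f₁ · (v + v_e)/v = 12007 × 1544/1533 ≈ 12093 Hz.

12093 Hz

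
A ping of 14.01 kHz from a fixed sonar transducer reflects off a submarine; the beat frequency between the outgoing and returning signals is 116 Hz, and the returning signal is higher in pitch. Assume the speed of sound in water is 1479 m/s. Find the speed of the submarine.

6.1 m/s

Double Doppler shift off a moving reflector: f₂ = f₀ · (v + u)/(v − u) (u > 0 toward emitter).
Returning signal is higher, so f₂ = f₀ + Δf = 14010 + 116 = 14126 Hz.
Rearranging, u = v · (f₂ − f₀)/(f₂ + f₀) = 1479 × 116/28136 ≈ 6.1 m/s.
So the submarine is moving at 6.1 m/s toward the emitter.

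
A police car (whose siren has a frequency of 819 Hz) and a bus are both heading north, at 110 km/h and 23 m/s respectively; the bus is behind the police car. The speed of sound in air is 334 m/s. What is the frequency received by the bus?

110 km/h = 30.56 m/s.
The bus is behind, so the police car is moving away from it while the bus is moving toward the police car.
Both move, so f' = f · (v + v_o)/(v + v_s).
f' = 819 × (334 + 23)/(334 + 30.56) = 819 × 357/364.56 ≈ 802 Hz.

802 Hz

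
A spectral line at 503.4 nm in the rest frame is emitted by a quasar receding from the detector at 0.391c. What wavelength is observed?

Relativistic Doppler for wavelength: λ' = λ₀ · √((1 + β)/(1 − β)).
λ' = 503.4 × √(1.3910/0.6090) = 503.4 × 1.51131 ≈ 760.8 nm.

760.8 nm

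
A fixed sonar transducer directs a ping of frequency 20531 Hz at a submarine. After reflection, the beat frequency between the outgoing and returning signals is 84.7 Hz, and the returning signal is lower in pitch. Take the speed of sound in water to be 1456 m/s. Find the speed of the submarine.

Double Doppler shift off a moving reflector: f₂ = f₀ · (v + u)/(v − u) (u > 0 toward emitter).
Returning signal is lower, so f₂ = f₀ − Δf = 20531 − 84.7 = 20446.3 Hz.
Rearranging, u = v · (f₂ − f₀)/(f₂ + f₀) = 1456 × -84.7/40977.3 ≈ -3.0 m/s.
So the submarine is moving at 3.0 m/s away from the emitter.

3.0 m/s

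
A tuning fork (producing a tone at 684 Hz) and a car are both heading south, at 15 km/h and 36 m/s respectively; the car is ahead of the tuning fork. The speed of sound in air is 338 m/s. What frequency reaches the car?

619 Hz

15 km/h = 4.167 m/s.
The car is ahead, so the tuning fork is moving toward it while the car is moving away from the tuning fork.
With source approaching and observer receding, f' = f · (v − v_o)/(v − v_s).
f' = 684 × (338 − 36)/(338 − 4.167) = 684 × 302/333.83 ≈ 619 Hz.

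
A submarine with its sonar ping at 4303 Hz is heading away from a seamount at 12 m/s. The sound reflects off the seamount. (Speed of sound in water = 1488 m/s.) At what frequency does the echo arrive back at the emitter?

4234 Hz

The seamount receives the sound from a moving source: f₁ = f₀ · v/(v + v_e) = 4303 × 1488/1500 ≈ 4269 Hz.
On the return leg the submarine is a moving observer: f₂ = f₁ · (v − v_e)/v = 4269 × 1476/1488 ≈ 4234 Hz.
Equivalently f₂ = f₀ · (v − v_e)/(v + v_e).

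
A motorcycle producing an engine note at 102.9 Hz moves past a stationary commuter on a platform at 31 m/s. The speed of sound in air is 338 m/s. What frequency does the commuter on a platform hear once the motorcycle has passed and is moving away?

Receding: f₂ = f · v/(v + v_s) = 102.9 × 338/369 ≈ 94 Hz.

94 Hz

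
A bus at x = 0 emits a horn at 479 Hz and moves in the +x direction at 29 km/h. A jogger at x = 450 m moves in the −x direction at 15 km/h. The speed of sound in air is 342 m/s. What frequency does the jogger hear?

497 Hz

29 km/h = 8.056 m/s; 15 km/h = 4.167 m/s.
The observer lies on the +x side, so the source is heading toward the observer and the observer is heading toward the source.
General Doppler shift: f' = f · (v + v_o)/(v − v_s).
f' = 479 × (342 + 4.167)/(342 − 8.056) = 479 × 346.17/333.94 ≈ 497 Hz.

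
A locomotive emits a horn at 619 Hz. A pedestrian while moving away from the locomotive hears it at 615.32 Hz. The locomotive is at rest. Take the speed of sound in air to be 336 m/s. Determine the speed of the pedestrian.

2.00 m/s

f' = f · (v − v_o)/v ⇒ v_o = v · |f'/f − 1|.
v_o = 336 × |615.32/619 − 1| = 336 × 0.005945 ≈ 2.00 m/s.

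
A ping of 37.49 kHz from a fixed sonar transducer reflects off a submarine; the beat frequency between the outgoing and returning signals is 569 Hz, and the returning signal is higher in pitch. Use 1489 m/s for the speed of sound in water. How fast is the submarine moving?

Double Doppler shift off a moving reflector: f₂ = f₀ · (v + u)/(v − u) (u > 0 toward emitter).
Returning signal is higher, so f₂ = f₀ + Δf = 37490 + 569 = 38059 Hz.
Rearranging, u = v · (f₂ − f₀)/(f₂ + f₀) = 1489 × 569/75549 ≈ 11.2 m/s.
So the submarine is moving at 11.2 m/s toward the emitter.

11.2 m/s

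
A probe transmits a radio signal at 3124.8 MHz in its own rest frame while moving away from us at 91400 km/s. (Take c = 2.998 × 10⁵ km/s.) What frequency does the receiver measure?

2280.7 MHz

β = v/c = 91400/299800 = 0.3049.
Relativistic Doppler for frequency: f' = f₀ · √((1 − β)/(1 + β)).
f' = 3124.8 × √(0.6951/1.3049) = 3124.8 × 0.72988 ≈ 2280.7 MHz.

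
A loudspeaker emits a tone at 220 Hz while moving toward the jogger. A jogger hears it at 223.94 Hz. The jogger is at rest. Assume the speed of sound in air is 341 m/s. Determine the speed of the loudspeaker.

6.0 m/s

f' = f · v/(v − v_s) ⇒ v_s = v · |1 − f/f'|.
v_s = 341 × |1 − 220/223.94| = 341 × 0.01759 ≈ 6.0 m/s.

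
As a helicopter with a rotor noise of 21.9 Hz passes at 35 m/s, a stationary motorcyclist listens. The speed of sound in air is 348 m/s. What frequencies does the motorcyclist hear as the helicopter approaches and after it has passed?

Approaching: f₁ = f · v/(v − v_s) = 21.9 × 348/313 ≈ 24.3 Hz.
Receding: f₂ = f · v/(v + v_s) = 21.9 × 348/383 ≈ 19.9 Hz.

24.3 Hz approaching; 19.9 Hz receding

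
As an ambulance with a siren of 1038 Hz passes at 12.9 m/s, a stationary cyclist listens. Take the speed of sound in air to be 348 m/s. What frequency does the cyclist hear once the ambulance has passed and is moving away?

1001 Hz

Receding: f₂ = f · v/(v + v_s) = 1038 × 348/360.9 ≈ 1001 Hz.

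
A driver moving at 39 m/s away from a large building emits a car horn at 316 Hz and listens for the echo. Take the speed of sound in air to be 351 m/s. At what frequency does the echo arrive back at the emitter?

253 Hz

The large building receives the sound from a moving source: f₁ = f₀ · v/(v + v_e) = 316 × 351/390 ≈ 284 Hz.
On the return leg the driver is a moving observer: f₂ = f₁ · (v − v_e)/v = 284 × 312/351 ≈ 253 Hz.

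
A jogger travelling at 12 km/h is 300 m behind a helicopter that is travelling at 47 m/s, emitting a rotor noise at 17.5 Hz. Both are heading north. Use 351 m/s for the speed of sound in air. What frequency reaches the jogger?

12 km/h = 3.333 m/s.
The jogger is behind, so the helicopter is moving away from it while the jogger is moving toward the helicopter.
Both move, so f' = f · (v + v_o)/(v + v_s).
f' = 17.5 × (351 + 3.333)/(351 + 47) = 17.5 × 354.33/398 ≈ 15.6 Hz.

15.6 Hz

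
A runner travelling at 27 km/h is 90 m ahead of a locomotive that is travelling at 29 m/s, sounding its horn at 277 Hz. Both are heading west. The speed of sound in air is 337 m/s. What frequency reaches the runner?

27 km/h = 7.5 m/s.
The runner is ahead, so the locomotive is moving toward it while the runner is moving away from the locomotive.
General Doppler shift: f' = f · (v − v_o)/(v − v_s).
f' = 277 × (337 − 7.5)/(337 − 29) = 277 × 329.5/308 ≈ 296 Hz.

296 Hz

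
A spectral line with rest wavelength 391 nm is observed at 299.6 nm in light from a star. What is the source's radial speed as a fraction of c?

λ'/λ₀ = 0.7662 < 1 (blueshift), so the source is approaching.
λ'/λ₀ = √((1 − β)/(1 + β)) for an approaching source ⇒ β = (1 − r²)/(1 + r²) with r = λ'/λ₀.
β = (1 − 0.5871)/(1 + 0.5871) ≈ 0.260.

0.260c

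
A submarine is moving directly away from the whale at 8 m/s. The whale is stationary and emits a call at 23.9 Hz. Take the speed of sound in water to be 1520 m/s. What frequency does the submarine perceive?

23.8 Hz

Moving observer, stationary source: f' = f · (v − v_o)/v.
f' = 23.9 × (1520 − 8)/1520 = 23.9 × 1512/1520 ≈ 23.8 Hz.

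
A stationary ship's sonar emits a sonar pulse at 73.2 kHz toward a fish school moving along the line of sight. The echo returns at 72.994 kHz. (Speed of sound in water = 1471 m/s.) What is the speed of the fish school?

2.07 m/s

Double Doppler shift off a moving reflector: f₂ = f₀ · (v + u)/(v − u) (u > 0 toward emitter).
Rearranging, u = v · (f₂ − f₀)/(f₂ + f₀) = 1471 × -0.206/146.194 ≈ -2.07 m/s.
So the fish school is moving at 2.07 m/s away from the emitter.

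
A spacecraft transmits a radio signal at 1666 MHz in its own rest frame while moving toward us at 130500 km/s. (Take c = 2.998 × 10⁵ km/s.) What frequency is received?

β = v/c = 130500/299800 = 0.4353.
Relativistic Doppler for frequency: f' = f₀ · √((1 + β)/(1 − β)).
f' = 1666 × √(1.4353/0.5647) = 1666 × 1.59425 ≈ 2656.0 MHz.

2656.0 MHz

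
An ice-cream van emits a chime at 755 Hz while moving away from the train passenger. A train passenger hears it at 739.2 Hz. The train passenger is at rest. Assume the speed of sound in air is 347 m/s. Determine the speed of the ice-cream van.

7.4 m/s

f' = f · v/(v + v_s) ⇒ v_s = v · |1 − f/f'|.
v_s = 347 × |1 − 755/739.2| = 347 × 0.02137 ≈ 7.4 m/s.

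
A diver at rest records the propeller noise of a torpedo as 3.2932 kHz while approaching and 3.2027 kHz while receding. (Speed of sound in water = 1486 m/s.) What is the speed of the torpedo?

20.7 m/s

f₁/f₂ = (v + v_s)/(v − v_s), so v_s = v · (f₁ − f₂)/(f₁ + f₂).
v_s = 1486 × (3.2932 − 3.2027)/(3.2932 + 3.2027) = 1486 × 0.0905/6.4959 ≈ 20.7 m/s.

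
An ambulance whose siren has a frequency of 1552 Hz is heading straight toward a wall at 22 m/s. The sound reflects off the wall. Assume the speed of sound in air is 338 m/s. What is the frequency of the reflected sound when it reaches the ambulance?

The wall receives the sound from a moving source: f₁ = f₀ · v/(v − v_e) = 1552 × 338/316 ≈ 1660 Hz.
On the return leg the ambulance is a moving observer: f₂ = f₁ · (v + v_e)/v = 1660 × 360/338 ≈ 1768 Hz.
Equivalently f₂ = f₀ · (v + v_e)/(v − v_e).

1768 Hz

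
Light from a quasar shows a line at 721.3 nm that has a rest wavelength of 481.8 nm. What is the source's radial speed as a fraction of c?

0.383c

λ'/λ₀ = 1.4971 > 1 (redshift), so the source is receding.
λ'/λ₀ = √((1 + β)/(1 − β)) for a receding source ⇒ β = (r² − 1)/(r² + 1) with r = λ'/λ₀.
β = (2.2413 − 1)/(2.2413 + 1) ≈ 0.383.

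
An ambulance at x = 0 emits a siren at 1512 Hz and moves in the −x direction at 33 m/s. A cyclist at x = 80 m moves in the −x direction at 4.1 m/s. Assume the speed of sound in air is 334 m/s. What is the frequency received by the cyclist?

The observer lies on the +x side, so the source is heading away from the observer and the observer is heading toward the source.
Both move, so f' = f · (v + v_o)/(v + v_s).
f' = 1512 × (334 + 4.1)/(334 + 33) = 1512 × 338.1/367 ≈ 1393 Hz.

1393 Hz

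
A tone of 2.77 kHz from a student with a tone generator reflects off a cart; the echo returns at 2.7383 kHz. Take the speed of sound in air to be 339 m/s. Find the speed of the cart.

1.95 m/s

Double Doppler shift off a moving reflector: f₂ = f₀ · (v + u)/(v − u) (u > 0 toward emitter).
Rearranging, u = v · (f₂ − f₀)/(f₂ + f₀) = 339 × -0.0317/5.5083 ≈ -1.95 m/s.
So the cart is moving at 1.95 m/s away from the emitter.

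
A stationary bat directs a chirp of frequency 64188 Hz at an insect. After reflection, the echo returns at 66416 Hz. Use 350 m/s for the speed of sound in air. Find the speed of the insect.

6.0 m/s

Double Doppler shift off a moving reflector: f₂ = f₀ · (v + u)/(v − u) (u > 0 toward emitter).
Rearranging, u = v · (f₂ − f₀)/(f₂ + f₀) = 350 × 2228/130604 ≈ 6.0 m/s.
So the insect is moving at 6.0 m/s toward the emitter.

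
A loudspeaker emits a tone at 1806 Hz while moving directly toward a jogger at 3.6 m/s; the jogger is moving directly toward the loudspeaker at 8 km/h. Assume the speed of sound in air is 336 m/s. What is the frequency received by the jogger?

1838 Hz

8 km/h = 2.222 m/s.
Both move, so f' = f · (v + v_o)/(v − v_s).
f' = 1806 × (336 + 2.222)/(336 − 3.6) = 1806 × 338.22/332.4 ≈ 1838 Hz.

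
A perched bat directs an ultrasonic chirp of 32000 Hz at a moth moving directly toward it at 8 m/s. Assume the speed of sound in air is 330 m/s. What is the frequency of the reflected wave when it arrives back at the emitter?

At the moth (a moving observer), f₁ = f₀ · (v + u)/v = 32000 × 338/330 ≈ 32776 Hz.
The reflection then acts as a moving source: f₂ = f₁ · v/(v − u) ≈ 33590 Hz.

33590 Hz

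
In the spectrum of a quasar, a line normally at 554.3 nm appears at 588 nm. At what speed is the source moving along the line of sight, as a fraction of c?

0.059c

λ'/λ₀ = 1.0608 > 1 (redshift), so the source is receding.
λ'/λ₀ = √((1 + β)/(1 − β)) for a receding source ⇒ β = (r² − 1)/(r² + 1) with r = λ'/λ₀.
β = (1.1253 − 1)/(1.1253 + 1) ≈ 0.059.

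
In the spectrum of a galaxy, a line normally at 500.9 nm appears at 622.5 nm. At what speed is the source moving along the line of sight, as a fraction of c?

0.214c

λ'/λ₀ = 1.2428 > 1 (redshift), so the source is receding.
λ'/λ₀ = √((1 + β)/(1 − β)) for a receding source ⇒ β = (r² − 1)/(r² + 1) with r = λ'/λ₀.
β = (1.5445 − 1)/(1.5445 + 1) ≈ 0.214.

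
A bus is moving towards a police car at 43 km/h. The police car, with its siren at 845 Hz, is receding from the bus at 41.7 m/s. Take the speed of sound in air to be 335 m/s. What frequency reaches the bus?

778 Hz

43 km/h = 11.94 m/s.
General Doppler shift: f' = f · (v + v_o)/(v + v_s).
f' = 845 × (335 + 11.94)/(335 + 41.7) = 845 × 346.94/376.7 ≈ 778 Hz.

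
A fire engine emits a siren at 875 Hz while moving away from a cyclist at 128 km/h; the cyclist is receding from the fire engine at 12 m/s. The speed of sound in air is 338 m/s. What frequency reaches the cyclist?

764 Hz

128 km/h = 35.56 m/s.
With source receding and observer receding, f' = f · (v − v_o)/(v + v_s).
f' = 875 × (338 − 12)/(338 + 35.56) = 875 × 326/373.56 ≈ 764 Hz.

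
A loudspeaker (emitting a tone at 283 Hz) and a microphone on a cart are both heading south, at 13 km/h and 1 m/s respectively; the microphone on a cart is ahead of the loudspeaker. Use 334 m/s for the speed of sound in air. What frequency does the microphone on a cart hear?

13 km/h = 3.611 m/s.
The microphone on a cart is ahead, so the loudspeaker is moving toward it while the microphone on a cart is moving away from the loudspeaker.
With source approaching and observer receding, f' = f · (v − v_o)/(v − v_s).
f' = 283 × (334 − 1)/(334 − 3.611) = 283 × 333/330.39 ≈ 285 Hz.

285 Hz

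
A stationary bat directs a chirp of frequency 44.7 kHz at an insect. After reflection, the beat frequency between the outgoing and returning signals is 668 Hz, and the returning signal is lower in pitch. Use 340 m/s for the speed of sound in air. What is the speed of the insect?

2.56 m/s

Double Doppler shift off a moving reflector: f₂ = f₀ · (v + u)/(v − u) (u > 0 toward emitter).
Returning signal is lower, so f₂ = f₀ − Δf = 44700 − 668 = 44032 Hz.
Rearranging, u = v · (f₂ − f₀)/(f₂ + f₀) = 340 × -668/88732 ≈ -2.56 m/s.
So the insect is moving at 2.56 m/s away from the emitter.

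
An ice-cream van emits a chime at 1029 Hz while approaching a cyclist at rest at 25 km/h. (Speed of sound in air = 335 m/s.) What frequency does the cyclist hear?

1051 Hz

25 km/h = 6.944 m/s.
Moving source, stationary observer: f' = f · v/(v − v_s) since the source is approaching.
f' = 1029 × 335/(335 − 6.944) = 1029 × 335/328.1 ≈ 1051 Hz.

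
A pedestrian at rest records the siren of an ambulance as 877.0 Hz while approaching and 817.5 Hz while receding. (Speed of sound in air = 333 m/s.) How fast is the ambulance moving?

f₁/f₂ = (v + v_s)/(v − v_s), so v_s = v · (f₁ − f₂)/(f₁ + f₂).
v_s = 333 × (877.0 − 817.5)/(877.0 + 817.5) = 333 × 59.5/1694.5 ≈ 11.7 m/s.

11.7 m/s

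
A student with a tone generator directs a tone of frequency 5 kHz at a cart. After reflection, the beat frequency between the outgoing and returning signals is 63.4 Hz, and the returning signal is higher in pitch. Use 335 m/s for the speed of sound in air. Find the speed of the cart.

Double Doppler shift off a moving reflector: f₂ = f₀ · (v + u)/(v − u) (u > 0 toward emitter).
Returning signal is higher, so f₂ = f₀ + Δf = 5000 + 63.4 = 5063.4 Hz.
Rearranging, u = v · (f₂ − f₀)/(f₂ + f₀) = 335 × 63.4/10063.4 ≈ 2.11 m/s.
So the cart is moving at 2.11 m/s toward the emitter.

2.11 m/s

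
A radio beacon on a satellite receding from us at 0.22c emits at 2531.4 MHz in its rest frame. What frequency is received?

2024.1 MHz

Relativistic Doppler for frequency: f' = f₀ · √((1 − β)/(1 + β)).
f' = 2531.4 × √(0.7800/1.2200) = 2531.4 × 0.79959 ≈ 2024.1 MHz.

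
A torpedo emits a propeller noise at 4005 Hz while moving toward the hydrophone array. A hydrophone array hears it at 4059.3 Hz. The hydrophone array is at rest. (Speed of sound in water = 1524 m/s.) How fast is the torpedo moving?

20.4 m/s

f' = f · v/(v − v_s) ⇒ v_s = v · |1 − f/f'|.
v_s = 1524 × |1 − 4005/4059.3| = 1524 × 0.01338 ≈ 20.4 m/s.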